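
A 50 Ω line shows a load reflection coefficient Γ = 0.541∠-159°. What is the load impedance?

Z_L ≈ 15.4 − j8.42 Ω

Z_L = Z_0·(1 + Γ)/(1 − Γ) = 50·(0.495 − j0.194)/(1.51 + j0.194)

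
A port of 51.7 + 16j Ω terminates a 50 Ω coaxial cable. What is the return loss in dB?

Γ = (1.7 + j16)/(101.7 + j16), |Γ| = 0.156
RL = −20·log₁₀|Γ| = −20·log₁₀(0.156)

RL ≈ 16.1 dB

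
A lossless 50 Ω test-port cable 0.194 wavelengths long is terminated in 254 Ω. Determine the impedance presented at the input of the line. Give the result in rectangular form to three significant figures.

Z_in ≈ 11.1 − j17.6 Ω

βl = 2π × 0.194 = 69.8°
tan(βl) = tan(69.8°) = 2.72
Z_in = Z_0·(Z_L + jZ_0·tanβl)/(Z_0 + jZ_L·tanβl)
     = 50·(254 + j136)/(50 + j692)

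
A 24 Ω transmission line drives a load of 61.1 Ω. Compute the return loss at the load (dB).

Γ = (61.1 − 24)/(61.1 + 24) = 0.436
RL = −20·log₁₀|Γ| = −20·log₁₀(0.436)

RL ≈ 7.21 dB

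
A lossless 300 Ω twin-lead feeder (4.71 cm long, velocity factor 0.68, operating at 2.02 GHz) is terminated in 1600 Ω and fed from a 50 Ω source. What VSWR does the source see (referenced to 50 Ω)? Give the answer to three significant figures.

VSWR ≈ 30.7

λ = v/f = 0.68·c / 2.02 GHz = 0.101 m
βl = 2π·l/λ = 2π × 0.466 = 168°
tan(βl) = -0.214
Z_in = Z_0·(Z_L + jZ_0·tanβl)/(Z_0 + jZ_L·tanβl) = 725 + j765 Ω
Γ_s = (Z_in − Z_s)/(Z_in + Z_s) = (675 + j765)/(775 + j765), |Γ_s| = 0.937
VSWR = (1 + |Γ_s|)/(1 − |Γ_s|)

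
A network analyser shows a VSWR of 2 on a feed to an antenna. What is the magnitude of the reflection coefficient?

|Γ| ≈ 0.333

|Γ| = (S − 1)/(S + 1) = (2 − 1)/(2 + 1) = 1/3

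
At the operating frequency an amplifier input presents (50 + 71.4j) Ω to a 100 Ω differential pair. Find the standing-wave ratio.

Γ = (Z_L − Z_0)/(Z_L + Z_0) = (-50 + j71.4)/(150 + j71.4)
|Γ| = 87.2/166 = 0.525
VSWR = (1 + |Γ|)/(1 − |Γ|) = 1.52/0.475

VSWR ≈ 3.21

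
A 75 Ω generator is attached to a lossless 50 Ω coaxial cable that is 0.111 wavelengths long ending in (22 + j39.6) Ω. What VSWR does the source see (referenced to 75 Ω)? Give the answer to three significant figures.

βl = 2π × 0.111 = 40°
tan(βl) = 0.838
Z_in = Z_0·(Z_L + jZ_0·tanβl)/(Z_0 + jZ_L·tanβl) = 150 + j77.5 Ω
Γ_s = (Z_in − Z_s)/(Z_in + Z_s) = (75.3 + j77.5)/(225 + j77.5), |Γ_s| = 0.454
VSWR = (1 + |Γ_s|)/(1 − |Γ_s|)

VSWR ≈ 2.66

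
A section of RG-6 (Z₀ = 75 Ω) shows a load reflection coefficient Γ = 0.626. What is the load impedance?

Z_L ≈ 326 Ω

Z_L = Z_0·(1 + Γ)/(1 − Γ) = 75·(1.63)/(0.374)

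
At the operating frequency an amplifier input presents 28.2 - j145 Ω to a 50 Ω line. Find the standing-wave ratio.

VSWR ≈ 17.2

Γ = (Z_L − Z_0)/(Z_L + Z_0) = (-21.8 − j145)/(78.2 − j145)
|Γ| = 147/165 = 0.89
VSWR = (1 + |Γ|)/(1 − |Γ|) = 1.89/0.11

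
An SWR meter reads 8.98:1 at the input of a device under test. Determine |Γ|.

|Γ| = (S − 1)/(S + 1) = (8.98 − 1)/(8.98 + 1) = 7.98/9.98

|Γ| ≈ 0.8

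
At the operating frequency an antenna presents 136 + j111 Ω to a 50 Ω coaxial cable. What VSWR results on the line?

VSWR ≈ 4.69

Γ = (Z_L − Z_0)/(Z_L + Z_0) = (86 + j111)/(186 + j111)
|Γ| = 140/217 = 0.648
VSWR = (1 + |Γ|)/(1 − |Γ|) = 1.65/0.352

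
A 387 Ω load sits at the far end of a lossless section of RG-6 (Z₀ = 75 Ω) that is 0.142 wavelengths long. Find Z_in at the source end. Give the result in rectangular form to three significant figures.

βl = 2π × 0.142 = 51.1°
tan(βl) = tan(51.1°) = 1.24
Z_in = Z_0·(Z_L + jZ_0·tanβl)/(Z_0 + jZ_L·tanβl)
     = 75·(387 + j93)/(75 + j480)

Z_in ≈ 23.4 − j56.8 Ω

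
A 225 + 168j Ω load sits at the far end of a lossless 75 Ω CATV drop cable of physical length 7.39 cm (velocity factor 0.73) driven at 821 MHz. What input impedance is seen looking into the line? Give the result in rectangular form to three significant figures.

Z_in ≈ 15.6 + j0.3 Ω

λ = v/f = 0.73·c / 821 MHz = 0.267 m
βl = 2π·l/λ = 2π × 0.277 = 99.7°
tan(βl) = tan(99.7°) = -5.83
Z_in = Z_0·(Z_L + jZ_0·tanβl)/(Z_0 + jZ_L·tanβl)
     = 75·(225 − j269)/(1050 − j1310)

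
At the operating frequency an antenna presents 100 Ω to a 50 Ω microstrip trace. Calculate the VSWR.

Γ = (100 − 50)/(100 + 50) = 0.333
VSWR = (1 + 0.333)/(1 − 0.333)

VSWR ≈ 2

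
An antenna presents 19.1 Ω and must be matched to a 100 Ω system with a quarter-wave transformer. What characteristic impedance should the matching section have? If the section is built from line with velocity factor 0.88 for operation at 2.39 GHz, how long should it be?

Z_qwt = √(Z_0·R_L) = √(100 × 19.1) = √1910
λ = 0.88·c/f = 0.11 m, so l = λ/4 = 0.0276 m

Z_qwt ≈ 43.7 Ω; length ≈ 2.76 cm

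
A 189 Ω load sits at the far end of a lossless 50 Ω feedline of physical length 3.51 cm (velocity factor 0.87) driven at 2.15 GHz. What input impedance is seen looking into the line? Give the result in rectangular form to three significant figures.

λ = v/f = 0.87·c / 2.15 GHz = 0.121 m
βl = 2π·l/λ = 2π × 0.289 = 104°
tan(βl) = tan(104°) = -3.98
Z_in = Z_0·(Z_L + jZ_0·tanβl)/(Z_0 + jZ_L·tanβl)
     = 50·(189 − j199)/(50 − j753)

Z_in ≈ 14 + j11.6 Ω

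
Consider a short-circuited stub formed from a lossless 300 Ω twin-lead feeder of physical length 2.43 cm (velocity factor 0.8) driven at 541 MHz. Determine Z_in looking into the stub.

Z_in ≈ +j108 Ω

λ = v/f = 0.8·c / 541 MHz = 0.444 m
βl = 2π·l/λ = 2π × 0.0548 = 19.7°
tan(βl) = 0.358
For a short-circuited stub, Z_in = jZ_0·tan(βl)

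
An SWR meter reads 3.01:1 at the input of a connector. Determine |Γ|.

|Γ| ≈ 0.501

|Γ| = (S − 1)/(S + 1) = (3.01 − 1)/(3.01 + 1) = 2.01/4.01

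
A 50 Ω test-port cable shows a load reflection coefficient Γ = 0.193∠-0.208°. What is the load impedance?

Z_L ≈ 73.9 − j0.108 Ω

Z_L = Z_0·(1 + Γ)/(1 − Γ) = 50·(1.19 − j0.000701)/(0.807 + j0.000701)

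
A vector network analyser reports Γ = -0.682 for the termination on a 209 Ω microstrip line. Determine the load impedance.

Z_L ≈ 39.5 Ω

Z_L = Z_0·(1 + Γ)/(1 − Γ) = 209·(0.318)/(1.68)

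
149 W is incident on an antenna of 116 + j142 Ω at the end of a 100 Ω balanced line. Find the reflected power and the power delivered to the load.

|Γ| = |(16 + j142)/(216 + j142)| = 0.553
|Γ|² = 0.306
P_refl = |Γ|²·P_inc = 45.5 W, P_del = (1 − |Γ|²)·P_inc = 103 W

P_reflected ≈ 45.5 W; P_delivered ≈ 103 W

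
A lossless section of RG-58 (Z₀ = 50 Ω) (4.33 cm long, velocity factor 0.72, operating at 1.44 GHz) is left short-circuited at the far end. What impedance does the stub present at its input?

λ = v/f = 0.72·c / 1.44 GHz = 0.15 m
βl = 2π·l/λ = 2π × 0.289 = 104°
tan(βl) = -4.03
For a short-circuited stub, Z_in = jZ_0·tan(βl)

Z_in ≈ −j202 Ω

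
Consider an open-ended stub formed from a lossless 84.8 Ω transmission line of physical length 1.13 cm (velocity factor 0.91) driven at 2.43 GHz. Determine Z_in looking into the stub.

λ = v/f = 0.91·c / 2.43 GHz = 0.112 m
βl = 2π·l/λ = 2π × 0.101 = 36.2°
tan(βl) = 0.732
For an open-ended stub, Z_in = −jZ_0·cot(βl) = −jZ_0/tan(βl)

Z_in ≈ −j116 Ω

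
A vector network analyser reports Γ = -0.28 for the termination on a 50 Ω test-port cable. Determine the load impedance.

Z_L = Z_0·(1 + Γ)/(1 − Γ) = 50·(0.72)/(1.28)

Z_L ≈ 28.1 Ω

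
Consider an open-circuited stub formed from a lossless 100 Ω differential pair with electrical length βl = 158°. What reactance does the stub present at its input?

tan(βl) = -0.404
For an open-circuited stub, Z_in = −jZ_0·cot(βl) = −jZ_0/tan(βl)

X_in ≈ 248 Ω (inductive)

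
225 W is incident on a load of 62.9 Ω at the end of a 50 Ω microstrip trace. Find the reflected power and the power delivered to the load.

P_reflected ≈ 2.94 W; P_delivered ≈ 222 W

Γ = (62.9 − 50)/(62.9 + 50) = 0.114
|Γ|² = 0.0131
P_refl = |Γ|²·P_inc = 2.94 W, P_del = (1 − |Γ|²)·P_inc = 222 W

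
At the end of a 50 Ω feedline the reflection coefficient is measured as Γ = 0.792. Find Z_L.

Z_L ≈ 431 Ω

Z_L = Z_0·(1 + Γ)/(1 − Γ) = 50·(1.79)/(0.208)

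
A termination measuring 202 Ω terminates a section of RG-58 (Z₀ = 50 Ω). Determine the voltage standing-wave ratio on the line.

VSWR ≈ 4.04

Γ = (202 − 50)/(202 + 50) = 0.603
VSWR = (1 + 0.603)/(1 − 0.603)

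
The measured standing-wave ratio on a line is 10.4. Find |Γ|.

|Γ| ≈ 0.825

|Γ| = (S − 1)/(S + 1) = (10.4 − 1)/(10.4 + 1) = 9.4/11.4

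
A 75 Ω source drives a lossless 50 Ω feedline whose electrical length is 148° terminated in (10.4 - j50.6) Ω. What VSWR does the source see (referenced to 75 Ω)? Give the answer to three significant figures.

tan(βl) = -0.625
Z_in = Z_0·(Z_L + jZ_0·tanβl)/(Z_0 + jZ_L·tanβl) = 95.1 − j189 Ω
Γ_s = (Z_in − Z_s)/(Z_in + Z_s) = (20.1 − j189)/(170 − j189), |Γ_s| = 0.747
VSWR = (1 + |Γ_s|)/(1 − |Γ_s|)

VSWR ≈ 6.92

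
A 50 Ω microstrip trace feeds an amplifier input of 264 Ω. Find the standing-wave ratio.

VSWR ≈ 5.28

For a purely resistive load, VSWR = R_L/Z_0 or Z_0/R_L (whichever > 1) = 264/50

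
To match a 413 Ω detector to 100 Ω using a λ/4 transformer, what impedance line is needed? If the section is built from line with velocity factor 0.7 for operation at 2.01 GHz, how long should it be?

Z_qwt = √(Z_0·R_L) = √(100 × 413) = √41300
λ = 0.7·c/f = 0.104 m, so l = λ/4 = 0.0261 m

Z_qwt ≈ 203 Ω; length ≈ 2.61 cm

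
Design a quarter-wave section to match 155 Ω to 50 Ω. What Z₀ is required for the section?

Z_qwt ≈ 88 Ω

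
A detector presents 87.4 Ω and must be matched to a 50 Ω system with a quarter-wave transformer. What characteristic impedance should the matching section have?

Z_qwt = √(Z_0·R_L) = √(50 × 87.4) = √4370

Z_qwt ≈ 66.1 Ω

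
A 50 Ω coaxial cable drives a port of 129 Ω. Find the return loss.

RL ≈ 7.1 dB

Γ = (129 − 50)/(129 + 50) = 0.441
RL = −20·log₁₀|Γ| = −20·log₁₀(0.441)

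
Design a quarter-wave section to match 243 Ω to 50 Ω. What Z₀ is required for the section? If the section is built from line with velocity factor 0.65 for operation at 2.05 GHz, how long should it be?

Z_qwt ≈ 110 Ω; length ≈ 2.38 cm

Z_qwt = √(Z_0·R_L) = √(50 × 243) = √12150
λ = 0.65·c/f = 0.0951 m, so l = λ/4 = 0.0238 m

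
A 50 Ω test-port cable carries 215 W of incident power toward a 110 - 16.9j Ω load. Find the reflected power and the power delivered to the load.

|Γ| = |(60 − j16.9)/(160 − j16.9)| = 0.387
|Γ|² = 0.15
P_refl = |Γ|²·P_inc = 32.3 W, P_del = (1 − |Γ|²)·P_inc = 183 W

P_reflected ≈ 32.3 W; P_delivered ≈ 183 W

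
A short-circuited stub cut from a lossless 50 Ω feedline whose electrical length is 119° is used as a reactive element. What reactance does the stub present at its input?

X_in ≈ -90.2 Ω (capacitive)

tan(βl) = -1.8
For a short-circuited stub, Z_in = jZ_0·tan(βl)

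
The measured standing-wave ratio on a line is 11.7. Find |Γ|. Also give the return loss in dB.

|Γ| ≈ 0.843; return loss ≈ 1.49 dB

|Γ| = (S − 1)/(S + 1) = (11.7 − 1)/(11.7 + 1) = 10.7/12.7
RL = −20·log₁₀|Γ| = −20·log₁₀(0.843)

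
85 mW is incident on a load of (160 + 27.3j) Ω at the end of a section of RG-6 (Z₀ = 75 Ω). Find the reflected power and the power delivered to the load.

|Γ| = |(85 + j27.3)/(235 + j27.3)| = 0.377
|Γ|² = 0.142
P_refl = |Γ|²·P_inc = 12.1 mW, P_del = (1 − |Γ|²)·P_inc = 72.9 mW

P_reflected ≈ 12.1 mW; P_delivered ≈ 72.9 mW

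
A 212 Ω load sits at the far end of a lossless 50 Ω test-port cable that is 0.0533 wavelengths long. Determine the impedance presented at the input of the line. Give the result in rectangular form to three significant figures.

Z_in ≈ 74.8 − j93 Ω

βl = 2π × 0.0533 = 19.2°
tan(βl) = tan(19.2°) = 0.348
Z_in = Z_0·(Z_L + jZ_0·tanβl)/(Z_0 + jZ_L·tanβl)
     = 50·(212 + j17.4)/(50 + j73.8)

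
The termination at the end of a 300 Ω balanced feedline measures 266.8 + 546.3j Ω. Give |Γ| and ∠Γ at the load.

Γ ≈ 0.695 ∠ 49.5°

Γ = (Z_L − Z_0)/(Z_L + Z_0) = (-33.2 + j546.3)/(566.8 + j546.3)
|Γ| = 547/787 = 0.695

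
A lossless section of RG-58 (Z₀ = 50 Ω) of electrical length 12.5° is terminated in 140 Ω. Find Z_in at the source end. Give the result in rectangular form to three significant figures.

tan(βl) = tan(12.5°) = 0.222
Z_in = Z_0·(Z_L + jZ_0·tanβl)/(Z_0 + jZ_L·tanβl)
     = 50·(140 + j11.1)/(50 + j31)

Z_in ≈ 106 − j54.7 Ω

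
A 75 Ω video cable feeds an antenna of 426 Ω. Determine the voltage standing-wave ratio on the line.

VSWR ≈ 5.68

Γ = (426 − 75)/(426 + 75) = 0.701
VSWR = (1 + 0.701)/(1 − 0.701)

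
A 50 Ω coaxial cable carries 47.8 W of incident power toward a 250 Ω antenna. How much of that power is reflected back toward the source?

Γ = (250 − 50)/(250 + 50) = 0.667
|Γ|² = 0.444
P_refl = |Γ|²·P_inc = 21.2 W, P_del = (1 − |Γ|²)·P_inc = 26.6 W

P_reflected ≈ 21.2 W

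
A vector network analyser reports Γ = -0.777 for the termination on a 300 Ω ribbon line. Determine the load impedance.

Z_L = Z_0·(1 + Γ)/(1 − Γ) = 300·(0.223)/(1.78)

Z_L ≈ 37.6 Ω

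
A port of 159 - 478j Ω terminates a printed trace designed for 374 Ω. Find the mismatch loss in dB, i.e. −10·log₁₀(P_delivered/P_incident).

mismatch loss ≈ 3.33 dB

Γ = (-215 − j478)/(533 − j478), |Γ| = 0.732
|Γ|² = 0.536, so P_del/P_inc = 1 − |Γ|² = 0.464
ML = −10·log₁₀(1 − |Γ|²)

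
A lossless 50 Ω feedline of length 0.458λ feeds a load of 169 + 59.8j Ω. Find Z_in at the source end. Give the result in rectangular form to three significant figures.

Z_in ≈ 70.2 + j83.4 Ω

βl = 2π × 0.458 = 165°
tan(βl) = tan(165°) = -0.27
Z_in = Z_0·(Z_L + jZ_0·tanβl)/(Z_0 + jZ_L·tanβl)
     = 50·(169 + j46.3)/(66.2 − j45.7)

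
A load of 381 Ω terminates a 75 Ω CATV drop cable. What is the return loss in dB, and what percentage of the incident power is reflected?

Γ = (381 − 75)/(381 + 75) = 0.671
RL = −20·log₁₀(0.671) = 3.46 dB
P_refl/P_inc = |Γ|² = 0.45

RL ≈ 3.46 dB; 45% of incident power reflected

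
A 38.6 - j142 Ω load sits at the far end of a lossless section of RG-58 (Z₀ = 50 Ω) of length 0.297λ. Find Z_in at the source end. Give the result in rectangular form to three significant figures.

Z_in ≈ 6 + j34.9 Ω

βl = 2π × 0.297 = 107°
tan(βl) = tan(107°) = -3.29
Z_in = Z_0·(Z_L + jZ_0·tanβl)/(Z_0 + jZ_L·tanβl)
     = 50·(38.6 − j306)/(-417 − j127)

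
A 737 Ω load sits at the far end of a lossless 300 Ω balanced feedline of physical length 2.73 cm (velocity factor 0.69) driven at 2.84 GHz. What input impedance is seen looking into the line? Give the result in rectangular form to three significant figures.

λ = v/f = 0.69·c / 2.84 GHz = 0.0729 m
βl = 2π·l/λ = 2π × 0.375 = 135°
tan(βl) = tan(135°) = -1.01
Z_in = Z_0·(Z_L + jZ_0·tanβl)/(Z_0 + jZ_L·tanβl)
     = 300·(737 − j302)/(300 − j741)

Z_in ≈ 209 + j214 Ω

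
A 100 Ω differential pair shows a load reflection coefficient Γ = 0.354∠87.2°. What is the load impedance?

Z_L = Z_0·(1 + Γ)/(1 − Γ) = 100·(1.02 + j0.354)/(0.983 − j0.354)

Z_L ≈ 80.2 + j64.8 Ω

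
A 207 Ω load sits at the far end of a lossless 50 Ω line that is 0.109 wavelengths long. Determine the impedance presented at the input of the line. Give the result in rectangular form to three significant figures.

Z_in ≈ 27.8 − j53 Ω

βl = 2π × 0.109 = 39.2°
tan(βl) = tan(39.2°) = 0.817
Z_in = Z_0·(Z_L + jZ_0·tanβl)/(Z_0 + jZ_L·tanβl)
     = 50·(207 + j40.8)/(50 + j169)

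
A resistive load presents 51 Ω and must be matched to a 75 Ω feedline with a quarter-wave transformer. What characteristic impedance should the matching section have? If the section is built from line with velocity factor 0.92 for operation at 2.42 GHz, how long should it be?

Z_qwt = √(Z_0·R_L) = √(75 × 51) = √3825
λ = 0.92·c/f = 0.114 m, so l = λ/4 = 0.0285 m

Z_qwt ≈ 61.8 Ω; length ≈ 2.85 cm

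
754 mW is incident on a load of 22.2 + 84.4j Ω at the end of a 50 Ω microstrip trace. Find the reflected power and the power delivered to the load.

|Γ| = |(-27.8 + j84.4)/(72.2 + j84.4)| = 0.8
|Γ|² = 0.64
P_refl = |Γ|²·P_inc = 483 mW, P_del = (1 − |Γ|²)·P_inc = 271 mW

P_reflected ≈ 483 mW; P_delivered ≈ 271 mW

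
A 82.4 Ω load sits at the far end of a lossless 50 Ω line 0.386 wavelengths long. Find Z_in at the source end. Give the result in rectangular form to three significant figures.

βl = 2π × 0.386 = 139°
tan(βl) = tan(139°) = -0.871
Z_in = Z_0·(Z_L + jZ_0·tanβl)/(Z_0 + jZ_L·tanβl)
     = 50·(82.4 − j43.5)/(50 − j71.7)

Z_in ≈ 47.4 + j24.4 Ω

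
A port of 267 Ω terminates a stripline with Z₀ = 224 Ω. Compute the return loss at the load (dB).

RL ≈ 21.2 dB

Γ = (267 − 224)/(267 + 224) = 0.0876
RL = −20·log₁₀|Γ| = −20·log₁₀(0.0876)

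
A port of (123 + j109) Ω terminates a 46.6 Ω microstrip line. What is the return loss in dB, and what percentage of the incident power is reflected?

Γ = (76.4 + j109)/(169.6 + j109), |Γ| = 0.66
RL = −20·log₁₀(0.66) = 3.61 dB
P_refl/P_inc = |Γ|² = 0.436

RL ≈ 3.61 dB; 43.6% of incident power reflected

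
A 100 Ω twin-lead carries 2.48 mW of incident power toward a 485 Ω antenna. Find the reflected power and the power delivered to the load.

P_reflected ≈ 1.07 mW; P_delivered ≈ 1.41 mW

Γ = (485 − 100)/(485 + 100) = 0.658
|Γ|² = 0.433
P_refl = |Γ|²·P_inc = 1.07 mW, P_del = (1 − |Γ|²)·P_inc = 1.41 mW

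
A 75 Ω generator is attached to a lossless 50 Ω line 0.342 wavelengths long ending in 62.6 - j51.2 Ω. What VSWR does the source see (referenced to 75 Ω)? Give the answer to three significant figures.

βl = 2π × 0.342 = 123°
tan(βl) = -1.53
Z_in = Z_0·(Z_L + jZ_0·tanβl)/(Z_0 + jZ_L·tanβl) = 52.3 + j48.1 Ω
Γ_s = (Z_in − Z_s)/(Z_in + Z_s) = (-22.7 + j48.1)/(127 + j48.1), |Γ_s| = 0.391
VSWR = (1 + |Γ_s|)/(1 − |Γ_s|)

VSWR ≈ 2.28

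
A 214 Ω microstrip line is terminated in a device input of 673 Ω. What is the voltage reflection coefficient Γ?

Γ = (Z_L − Z_0)/(Z_L + Z_0) = (673 − 214)/(673 + 214) = 459/887

Γ = 0.517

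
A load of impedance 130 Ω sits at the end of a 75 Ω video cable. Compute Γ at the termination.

Γ = 0.268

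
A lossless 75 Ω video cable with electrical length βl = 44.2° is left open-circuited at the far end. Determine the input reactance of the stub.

X_in ≈ -77.1 Ω (capacitive)

tan(βl) = 0.972
For an open-circuited stub, Z_in = −jZ_0·cot(βl) = −jZ_0/tan(βl)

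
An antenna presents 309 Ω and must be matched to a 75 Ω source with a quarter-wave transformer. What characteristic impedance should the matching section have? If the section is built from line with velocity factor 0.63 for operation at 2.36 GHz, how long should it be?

Z_qwt ≈ 152 Ω; length ≈ 2 cm

Z_qwt = √(Z_0·R_L) = √(75 × 309) = √23180
λ = 0.63·c/f = 0.0801 m, so l = λ/4 = 0.02 m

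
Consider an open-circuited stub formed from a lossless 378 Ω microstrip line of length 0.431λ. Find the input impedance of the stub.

Z_in ≈ +j817 Ω

βl = 2π × 0.431 = 155°
tan(βl) = -0.463
For an open-circuited stub, Z_in = −jZ_0·cot(βl) = −jZ_0/tan(βl)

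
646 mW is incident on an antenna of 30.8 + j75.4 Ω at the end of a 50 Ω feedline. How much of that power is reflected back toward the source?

P_reflected ≈ 320 mW

|Γ| = |(-19.2 + j75.4)/(80.8 + j75.4)| = 0.704
|Γ|² = 0.496
P_refl = |Γ|²·P_inc = 320 mW, P_del = (1 − |Γ|²)·P_inc = 326 mW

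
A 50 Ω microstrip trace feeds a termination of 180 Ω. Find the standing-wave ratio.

VSWR ≈ 3.6

For a purely resistive load, VSWR = R_L/Z_0 or Z_0/R_L (whichever > 1) = 180/50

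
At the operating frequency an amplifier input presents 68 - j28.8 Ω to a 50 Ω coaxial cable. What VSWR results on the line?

Γ = (Z_L − Z_0)/(Z_L + Z_0) = (18 − j28.8)/(118 − j28.8)
|Γ| = 34/121 = 0.28
VSWR = (1 + |Γ|)/(1 − |Γ|) = 1.28/0.72

VSWR ≈ 1.78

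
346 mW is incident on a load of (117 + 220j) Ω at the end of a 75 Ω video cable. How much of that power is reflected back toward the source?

|Γ| = |(42 + j220)/(192 + j220)| = 0.767
|Γ|² = 0.588
P_refl = |Γ|²·P_inc = 204 mW, P_del = (1 − |Γ|²)·P_inc = 142 mW

P_reflected ≈ 204 mW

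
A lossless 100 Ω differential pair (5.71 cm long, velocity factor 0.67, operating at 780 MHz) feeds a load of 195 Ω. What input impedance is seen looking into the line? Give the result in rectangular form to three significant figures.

λ = v/f = 0.67·c / 780 MHz = 0.258 m
βl = 2π·l/λ = 2π × 0.222 = 79.8°
tan(βl) = tan(79.8°) = 5.54
Z_in = Z_0·(Z_L + jZ_0·tanβl)/(Z_0 + jZ_L·tanβl)
     = 100·(195 + j554)/(100 + j1080)

Z_in ≈ 52.5 − j13.2 Ω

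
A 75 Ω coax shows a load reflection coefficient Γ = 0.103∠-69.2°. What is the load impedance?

Z_L ≈ 79.2 − j15.4 Ω

Z_L = Z_0·(1 + Γ)/(1 − Γ) = 75·(1.04 − j0.0963)/(0.963 + j0.0963)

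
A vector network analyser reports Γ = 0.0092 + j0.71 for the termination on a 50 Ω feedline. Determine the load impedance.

Z_L = Z_0·(1 + Γ)/(1 − Γ) = 50·(1.01 + j0.71)/(0.991 − j0.71)

Z_L ≈ 16.7 + j47.8 Ω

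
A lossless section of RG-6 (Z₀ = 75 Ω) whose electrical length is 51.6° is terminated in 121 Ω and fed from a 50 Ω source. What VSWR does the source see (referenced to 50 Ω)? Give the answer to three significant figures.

VSWR ≈ 1.75

tan(βl) = 1.26
Z_in = Z_0·(Z_L + jZ_0·tanβl)/(Z_0 + jZ_L·tanβl) = 61 − j29.5 Ω
Γ_s = (Z_in − Z_s)/(Z_in + Z_s) = (11 − j29.5)/(111 − j29.5), |Γ_s| = 0.274
VSWR = (1 + |Γ_s|)/(1 − |Γ_s|)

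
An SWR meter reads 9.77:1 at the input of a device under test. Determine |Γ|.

|Γ| ≈ 0.814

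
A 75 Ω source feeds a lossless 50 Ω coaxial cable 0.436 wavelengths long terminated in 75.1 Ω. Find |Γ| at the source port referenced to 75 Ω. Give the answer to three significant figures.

βl = 2π × 0.436 = 157°
tan(βl) = -0.425
Z_in = Z_0·(Z_L + jZ_0·tanβl)/(Z_0 + jZ_L·tanβl) = 63 + j19 Ω
Γ_s = (Z_in − Z_s)/(Z_in + Z_s) = (-12 + j19)/(138 + j19), |Γ_s| = 0.161

|Γ| ≈ 0.161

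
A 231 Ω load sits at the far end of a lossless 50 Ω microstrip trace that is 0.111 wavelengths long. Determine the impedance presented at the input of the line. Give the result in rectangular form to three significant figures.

βl = 2π × 0.111 = 40°
tan(βl) = tan(40°) = 0.838
Z_in = Z_0·(Z_L + jZ_0·tanβl)/(Z_0 + jZ_L·tanβl)
     = 50·(231 + j41.9)/(50 + j194)

Z_in ≈ 24.6 − j53.3 Ω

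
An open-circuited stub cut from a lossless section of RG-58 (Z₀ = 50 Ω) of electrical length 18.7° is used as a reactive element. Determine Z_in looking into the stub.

Z_in ≈ −j148 Ω

tan(βl) = 0.338
For an open-circuited stub, Z_in = −jZ_0·cot(βl) = −jZ_0/tan(βl)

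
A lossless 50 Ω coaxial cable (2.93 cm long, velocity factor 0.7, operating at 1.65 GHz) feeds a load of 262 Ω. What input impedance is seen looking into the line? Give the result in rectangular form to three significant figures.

λ = v/f = 0.7·c / 1.65 GHz = 0.127 m
βl = 2π·l/λ = 2π × 0.23 = 82.9°
tan(βl) = tan(82.9°) = 8
Z_in = Z_0·(Z_L + jZ_0·tanβl)/(Z_0 + jZ_L·tanβl)
     = 50·(262 + j400)/(50 + j2100)

Z_in ≈ 9.69 − j6.02 Ω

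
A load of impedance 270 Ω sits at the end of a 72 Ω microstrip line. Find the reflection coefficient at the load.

Γ = 0.579

Γ = (Z_L − Z_0)/(Z_L + Z_0) = (270 − 72)/(270 + 72) = 198/342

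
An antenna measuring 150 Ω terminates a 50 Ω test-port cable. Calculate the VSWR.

VSWR ≈ 3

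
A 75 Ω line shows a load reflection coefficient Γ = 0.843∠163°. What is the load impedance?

Z_L = Z_0·(1 + Γ)/(1 − Γ) = 75·(0.194 + j0.246)/(1.81 − j0.246)

Z_L ≈ 6.53 + j11.1 Ω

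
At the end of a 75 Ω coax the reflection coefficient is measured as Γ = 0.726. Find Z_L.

Z_L ≈ 472 Ω

Z_L = Z_0·(1 + Γ)/(1 − Γ) = 75·(1.73)/(0.274)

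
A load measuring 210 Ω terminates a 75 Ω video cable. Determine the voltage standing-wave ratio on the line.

For a purely resistive load, VSWR = R_L/Z_0 or Z_0/R_L (whichever > 1) = 210/75

VSWR ≈ 2.8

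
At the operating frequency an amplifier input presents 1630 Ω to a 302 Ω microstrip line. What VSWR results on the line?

For a purely resistive load, VSWR = R_L/Z_0 or Z_0/R_L (whichever > 1) = 1630/302

VSWR ≈ 5.4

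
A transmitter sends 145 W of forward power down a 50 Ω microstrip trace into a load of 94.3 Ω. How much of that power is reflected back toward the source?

Γ = (94.3 − 50)/(94.3 + 50) = 0.307
|Γ|² = 0.0942
P_refl = |Γ|²·P_inc = 13.7 W, P_del = (1 − |Γ|²)·P_inc = 131 W

P_reflected ≈ 13.7 W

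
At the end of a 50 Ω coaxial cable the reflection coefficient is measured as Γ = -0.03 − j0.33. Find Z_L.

Z_L ≈ 38 − j28.2 Ω

Z_L = Z_0·(1 + Γ)/(1 − Γ) = 50·(0.97 − j0.33)/(1.03 + j0.33)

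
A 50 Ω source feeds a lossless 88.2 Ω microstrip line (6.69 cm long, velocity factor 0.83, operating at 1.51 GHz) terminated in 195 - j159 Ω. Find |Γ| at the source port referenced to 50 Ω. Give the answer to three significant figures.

|Γ| ≈ 0.726

λ = v/f = 0.83·c / 1.51 GHz = 0.165 m
βl = 2π·l/λ = 2π × 0.406 = 146°
tan(βl) = -0.673
Z_in = Z_0·(Z_L + jZ_0·tanβl)/(Z_0 + jZ_L·tanβl) = 125 + j149 Ω
Γ_s = (Z_in − Z_s)/(Z_in + Z_s) = (75.3 + j149)/(175 + j149), |Γ_s| = 0.726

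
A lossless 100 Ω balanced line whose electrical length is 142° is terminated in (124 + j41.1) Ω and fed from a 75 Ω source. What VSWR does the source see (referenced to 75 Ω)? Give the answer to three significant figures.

tan(βl) = -0.781
Z_in = Z_0·(Z_L + jZ_0·tanβl)/(Z_0 + jZ_L·tanβl) = 74.4 + j26.5 Ω
Γ_s = (Z_in − Z_s)/(Z_in + Z_s) = (-0.597 + j26.5)/(149 + j26.5), |Γ_s| = 0.175
VSWR = (1 + |Γ_s|)/(1 − |Γ_s|)

VSWR ≈ 1.42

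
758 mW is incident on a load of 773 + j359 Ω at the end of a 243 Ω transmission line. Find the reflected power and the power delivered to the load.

P_reflected ≈ 268 mW; P_delivered ≈ 490 mW

|Γ| = |(530 + j359)/(1016 + j359)| = 0.594
|Γ|² = 0.353
P_refl = |Γ|²·P_inc = 268 mW, P_del = (1 − |Γ|²)·P_inc = 490 mW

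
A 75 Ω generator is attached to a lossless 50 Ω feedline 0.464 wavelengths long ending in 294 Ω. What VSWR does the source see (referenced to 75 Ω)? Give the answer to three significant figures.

VSWR ≈ 4.17

βl = 2π × 0.464 = 167°
tan(βl) = -0.23
Z_in = Z_0·(Z_L + jZ_0·tanβl)/(Z_0 + jZ_L·tanβl) = 109 + j136 Ω
Γ_s = (Z_in − Z_s)/(Z_in + Z_s) = (34.3 + j136)/(184 + j136), |Γ_s| = 0.614
VSWR = (1 + |Γ_s|)/(1 − |Γ_s|)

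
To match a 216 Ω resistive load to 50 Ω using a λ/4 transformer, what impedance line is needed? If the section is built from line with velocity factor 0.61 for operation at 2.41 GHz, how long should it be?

Z_qwt ≈ 104 Ω; length ≈ 1.9 cm

Z_qwt = √(Z_0·R_L) = √(50 × 216) = √10800
λ = 0.61·c/f = 0.0759 m, so l = λ/4 = 0.019 m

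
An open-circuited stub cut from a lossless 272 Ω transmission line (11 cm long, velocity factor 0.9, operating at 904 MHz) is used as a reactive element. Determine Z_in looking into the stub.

λ = v/f = 0.9·c / 904 MHz = 0.299 m
βl = 2π·l/λ = 2π × 0.368 = 133°
tan(βl) = -1.09
For an open-circuited stub, Z_in = −jZ_0·cot(βl) = −jZ_0/tan(βl)

Z_in ≈ +j250 Ω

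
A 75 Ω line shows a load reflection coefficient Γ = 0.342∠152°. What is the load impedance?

Z_L = Z_0·(1 + Γ)/(1 − Γ) = 75·(0.698 + j0.161)/(1.3 − j0.161)

Z_L ≈ 38.5 + j14 Ω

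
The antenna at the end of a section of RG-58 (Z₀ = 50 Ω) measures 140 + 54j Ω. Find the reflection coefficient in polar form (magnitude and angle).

Γ ≈ 0.531 ∠ 15.1°

Γ = (Z_L − Z_0)/(Z_L + Z_0) = (90 + j54)/(190 + j54)
|Γ| = 105/198 = 0.531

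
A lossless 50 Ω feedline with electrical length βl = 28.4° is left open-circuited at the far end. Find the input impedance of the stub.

tan(βl) = 0.541
For an open-circuited stub, Z_in = −jZ_0·cot(βl) = −jZ_0/tan(βl)

Z_in ≈ −j92.5 Ω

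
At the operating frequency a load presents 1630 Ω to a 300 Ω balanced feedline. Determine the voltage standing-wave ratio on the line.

VSWR ≈ 5.43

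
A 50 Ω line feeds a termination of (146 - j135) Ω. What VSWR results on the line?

Γ = (Z_L − Z_0)/(Z_L + Z_0) = (96 − j135)/(196 − j135)
|Γ| = 166/238 = 0.696
VSWR = (1 + |Γ|)/(1 − |Γ|) = 1.7/0.304

VSWR ≈ 5.58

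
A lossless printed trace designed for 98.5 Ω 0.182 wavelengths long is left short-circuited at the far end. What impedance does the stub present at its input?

βl = 2π × 0.182 = 65.5°
tan(βl) = 2.2
For a short-circuited stub, Z_in = jZ_0·tan(βl)

Z_in ≈ +j216 Ω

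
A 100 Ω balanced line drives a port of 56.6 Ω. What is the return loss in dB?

RL ≈ 11.1 dB

Γ = (56.6 − 100)/(56.6 + 100) = -0.277
RL = −20·log₁₀|Γ| = −20·log₁₀(0.277)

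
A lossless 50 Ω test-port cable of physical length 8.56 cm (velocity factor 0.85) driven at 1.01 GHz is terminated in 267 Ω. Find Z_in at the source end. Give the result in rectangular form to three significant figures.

Z_in ≈ 12.9 + j29.8 Ω

λ = v/f = 0.85·c / 1.01 GHz = 0.252 m
βl = 2π·l/λ = 2π × 0.339 = 122°
tan(βl) = tan(122°) = -1.6
Z_in = Z_0·(Z_L + jZ_0·tanβl)/(Z_0 + jZ_L·tanβl)
     = 50·(267 − j79.8)/(50 − j426)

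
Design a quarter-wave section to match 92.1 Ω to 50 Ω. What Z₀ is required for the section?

Z_qwt = √(Z_0·R_L) = √(50 × 92.1) = √4605

Z_qwt ≈ 67.9 Ω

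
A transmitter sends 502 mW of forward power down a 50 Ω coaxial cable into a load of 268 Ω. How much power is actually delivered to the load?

Γ = (268 − 50)/(268 + 50) = 0.686
|Γ|² = 0.47
P_refl = |Γ|²·P_inc = 236 mW, P_del = (1 − |Γ|²)·P_inc = 266 mW

P_delivered ≈ 266 mW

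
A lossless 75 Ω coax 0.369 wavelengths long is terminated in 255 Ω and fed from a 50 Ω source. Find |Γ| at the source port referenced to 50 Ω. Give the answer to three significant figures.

|Γ| ≈ 0.568

βl = 2π × 0.369 = 133°
tan(βl) = -1.08
Z_in = Z_0·(Z_L + jZ_0·tanβl)/(Z_0 + jZ_L·tanβl) = 38.2 + j59.1 Ω
Γ_s = (Z_in − Z_s)/(Z_in + Z_s) = (-11.8 + j59.1)/(88.2 + j59.1), |Γ_s| = 0.568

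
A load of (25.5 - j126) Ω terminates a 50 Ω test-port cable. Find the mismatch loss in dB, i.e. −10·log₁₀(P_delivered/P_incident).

Γ = (-24.5 − j126)/(75.5 − j126), |Γ| = 0.874
|Γ|² = 0.764, so P_del/P_inc = 1 − |Γ|² = 0.236
ML = −10·log₁₀(1 − |Γ|²)

mismatch loss ≈ 6.26 dB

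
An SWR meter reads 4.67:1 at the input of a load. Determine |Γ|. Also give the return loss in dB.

|Γ| = (S − 1)/(S + 1) = (4.67 − 1)/(4.67 + 1) = 3.67/5.67
RL = −20·log₁₀|Γ| = −20·log₁₀(0.647)

|Γ| ≈ 0.647; return loss ≈ 3.78 dB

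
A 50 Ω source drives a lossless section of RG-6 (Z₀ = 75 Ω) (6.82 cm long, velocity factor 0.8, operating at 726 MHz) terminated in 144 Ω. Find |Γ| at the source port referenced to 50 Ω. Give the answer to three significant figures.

λ = v/f = 0.8·c / 726 MHz = 0.331 m
βl = 2π·l/λ = 2π × 0.206 = 74.3°
tan(βl) = 3.55
Z_in = Z_0·(Z_L + jZ_0·tanβl)/(Z_0 + jZ_L·tanβl) = 41.3 − j15.1 Ω
Γ_s = (Z_in − Z_s)/(Z_in + Z_s) = (-8.73 − j15.1)/(91.3 − j15.1), |Γ_s| = 0.188

|Γ| ≈ 0.188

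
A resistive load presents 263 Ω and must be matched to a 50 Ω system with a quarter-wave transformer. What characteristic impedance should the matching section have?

Z_qwt = √(Z_0·R_L) = √(50 × 263) = √13150

Z_qwt ≈ 115 Ω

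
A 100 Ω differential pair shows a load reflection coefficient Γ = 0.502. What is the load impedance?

Z_L = Z_0·(1 + Γ)/(1 − Γ) = 100·(1.5)/(0.498)

Z_L ≈ 302 Ω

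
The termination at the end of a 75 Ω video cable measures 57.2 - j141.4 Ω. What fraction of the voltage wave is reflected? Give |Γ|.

|Γ| ≈ 0.736

Γ = (Z_L − Z_0)/(Z_L + Z_0) = (-17.8 − j141.4)/(132.2 − j141.4)
|Γ| = 143/194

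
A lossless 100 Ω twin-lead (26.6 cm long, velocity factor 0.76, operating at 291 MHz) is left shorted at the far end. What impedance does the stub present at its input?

λ = v/f = 0.76·c / 291 MHz = 0.784 m
βl = 2π·l/λ = 2π × 0.34 = 122°
tan(βl) = -1.59
For a shorted stub, Z_in = jZ_0·tan(βl)

Z_in ≈ −j159 Ω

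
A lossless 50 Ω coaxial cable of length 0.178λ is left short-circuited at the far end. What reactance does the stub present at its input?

βl = 2π × 0.178 = 64.1°
tan(βl) = 2.06
For a short-circuited stub, Z_in = jZ_0·tan(βl)

X_in ≈ 103 Ω (inductive)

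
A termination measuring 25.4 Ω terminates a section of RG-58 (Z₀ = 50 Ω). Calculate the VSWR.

Γ = (25.4 − 50)/(25.4 + 50) = -0.326
VSWR = (1 + 0.326)/(1 − 0.326)

VSWR ≈ 1.97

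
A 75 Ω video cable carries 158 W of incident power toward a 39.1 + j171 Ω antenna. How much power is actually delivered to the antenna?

P_delivered ≈ 43.9 W

|Γ| = |(-35.9 + j171)/(114.1 + j171)| = 0.85
|Γ|² = 0.722
P_refl = |Γ|²·P_inc = 114 W, P_del = (1 − |Γ|²)·P_inc = 43.9 W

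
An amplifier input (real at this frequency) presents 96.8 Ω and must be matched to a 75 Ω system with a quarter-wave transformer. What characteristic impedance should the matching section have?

Z_qwt ≈ 85.2 Ω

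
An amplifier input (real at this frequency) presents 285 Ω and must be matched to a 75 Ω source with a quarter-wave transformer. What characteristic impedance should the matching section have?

Z_qwt = √(Z_0·R_L) = √(75 × 285) = √21380

Z_qwt ≈ 146 Ω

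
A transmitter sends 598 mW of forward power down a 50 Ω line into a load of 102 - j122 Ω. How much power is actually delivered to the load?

|Γ| = |(52 − j122)/(152 − j122)| = 0.68
|Γ|² = 0.463
P_refl = |Γ|²·P_inc = 277 mW, P_del = (1 − |Γ|²)·P_inc = 321 mW

P_delivered ≈ 321 mW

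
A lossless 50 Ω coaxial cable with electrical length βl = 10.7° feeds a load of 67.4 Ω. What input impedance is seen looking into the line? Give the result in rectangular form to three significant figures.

Z_in ≈ 65.6 − j7.25 Ω

tan(βl) = tan(10.7°) = 0.189
Z_in = Z_0·(Z_L + jZ_0·tanβl)/(Z_0 + jZ_L·tanβl)
     = 50·(67.4 + j9.45)/(50 + j12.7)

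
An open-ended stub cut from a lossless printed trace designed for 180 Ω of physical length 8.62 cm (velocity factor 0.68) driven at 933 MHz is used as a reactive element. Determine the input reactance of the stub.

λ = v/f = 0.68·c / 933 MHz = 0.219 m
βl = 2π·l/λ = 2π × 0.394 = 142°
tan(βl) = -0.783
For an open-ended stub, Z_in = −jZ_0·cot(βl) = −jZ_0/tan(βl)

X_in ≈ 230 Ω (inductive)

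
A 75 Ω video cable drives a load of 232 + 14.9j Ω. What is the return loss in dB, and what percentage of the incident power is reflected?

RL ≈ 5.8 dB; 26.3% of incident power reflected

Γ = (157 + j14.9)/(307 + j14.9), |Γ| = 0.513
RL = −20·log₁₀(0.513) = 5.8 dB
P_refl/P_inc = |Γ|² = 0.263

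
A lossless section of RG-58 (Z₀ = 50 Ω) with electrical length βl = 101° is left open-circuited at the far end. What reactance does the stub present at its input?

tan(βl) = -5.14
For an open-circuited stub, Z_in = −jZ_0·cot(βl) = −jZ_0/tan(βl)

X_in ≈ 9.72 Ω (inductive)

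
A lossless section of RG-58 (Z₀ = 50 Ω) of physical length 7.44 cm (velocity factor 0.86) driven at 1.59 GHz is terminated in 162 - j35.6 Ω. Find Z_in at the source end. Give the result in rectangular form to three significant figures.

Z_in ≈ 124 + j71.5 Ω

λ = v/f = 0.86·c / 1.59 GHz = 0.162 m
βl = 2π·l/λ = 2π × 0.459 = 165°
tan(βl) = tan(165°) = -0.267
Z_in = Z_0·(Z_L + jZ_0·tanβl)/(Z_0 + jZ_L·tanβl)
     = 50·(162 − j48.9)/(40.5 − j43.2)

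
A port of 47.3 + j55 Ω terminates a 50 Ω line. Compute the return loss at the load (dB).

RL ≈ 6.15 dB

Γ = (-2.7 + j55)/(97.3 + j55), |Γ| = 0.493
RL = −20·log₁₀|Γ| = −20·log₁₀(0.493)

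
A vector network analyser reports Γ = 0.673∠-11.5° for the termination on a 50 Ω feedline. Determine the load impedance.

Z_L ≈ 204 − j100 Ω

Z_L = Z_0·(1 + Γ)/(1 − Γ) = 50·(1.66 − j0.134)/(0.341 + j0.134)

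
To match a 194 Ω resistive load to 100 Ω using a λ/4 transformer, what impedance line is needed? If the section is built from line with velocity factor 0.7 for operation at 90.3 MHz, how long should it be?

Z_qwt = √(Z_0·R_L) = √(100 × 194) = √19400
λ = 0.7·c/f = 2.33 m, so l = λ/4 = 0.581 m

Z_qwt ≈ 139 Ω; length ≈ 58.1 cm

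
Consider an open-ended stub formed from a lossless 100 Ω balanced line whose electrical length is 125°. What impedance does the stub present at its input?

Z_in ≈ +j70 Ω

tan(βl) = -1.43
For an open-ended stub, Z_in = −jZ_0·cot(βl) = −jZ_0/tan(βl)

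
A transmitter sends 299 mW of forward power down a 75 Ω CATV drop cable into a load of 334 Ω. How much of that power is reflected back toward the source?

Γ = (334 − 75)/(334 + 75) = 0.633
|Γ|² = 0.401
P_refl = |Γ|²·P_inc = 120 mW, P_del = (1 − |Γ|²)·P_inc = 179 mW

P_reflected ≈ 120 mW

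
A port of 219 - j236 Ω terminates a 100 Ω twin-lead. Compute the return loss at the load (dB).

RL ≈ 3.53 dB

Γ = (119 − j236)/(319 − j236), |Γ| = 0.666
RL = −20·log₁₀|Γ| = −20·log₁₀(0.666)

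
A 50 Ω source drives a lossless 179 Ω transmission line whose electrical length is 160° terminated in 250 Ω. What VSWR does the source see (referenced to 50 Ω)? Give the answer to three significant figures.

tan(βl) = -0.364
Z_in = Z_0·(Z_L + jZ_0·tanβl)/(Z_0 + jZ_L·tanβl) = 225 + j49.2 Ω
Γ_s = (Z_in − Z_s)/(Z_in + Z_s) = (175 + j49.2)/(275 + j49.2), |Γ_s| = 0.651
VSWR = (1 + |Γ_s|)/(1 − |Γ_s|)

VSWR ≈ 4.73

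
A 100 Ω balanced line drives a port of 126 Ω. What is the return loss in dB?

Γ = (126 − 100)/(126 + 100) = 0.115
RL = −20·log₁₀|Γ| = −20·log₁₀(0.115)

RL ≈ 18.8 dB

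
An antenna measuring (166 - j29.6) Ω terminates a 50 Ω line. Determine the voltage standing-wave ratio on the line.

VSWR ≈ 3.44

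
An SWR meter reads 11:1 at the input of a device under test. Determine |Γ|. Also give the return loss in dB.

|Γ| ≈ 0.833; return loss ≈ 1.58 dB

|Γ| = (S − 1)/(S + 1) = (11 − 1)/(11 + 1) = 10/12
RL = −20·log₁₀|Γ| = −20·log₁₀(0.833)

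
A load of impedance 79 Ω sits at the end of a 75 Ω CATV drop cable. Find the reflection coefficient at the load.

Γ = 0.026

Γ = (Z_L − Z_0)/(Z_L + Z_0) = (79 − 75)/(79 + 75) = 4/154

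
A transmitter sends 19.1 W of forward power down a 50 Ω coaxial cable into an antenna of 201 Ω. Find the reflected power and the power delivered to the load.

P_reflected ≈ 6.91 W; P_delivered ≈ 12.2 W

Γ = (201 − 50)/(201 + 50) = 0.602
|Γ|² = 0.362
P_refl = |Γ|²·P_inc = 6.91 W, P_del = (1 − |Γ|²)·P_inc = 12.2 W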